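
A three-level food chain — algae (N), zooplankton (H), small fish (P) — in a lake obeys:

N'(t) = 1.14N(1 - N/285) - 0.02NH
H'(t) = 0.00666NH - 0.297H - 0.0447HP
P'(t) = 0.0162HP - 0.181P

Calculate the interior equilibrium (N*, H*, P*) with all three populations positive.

From dP/dt = 0: 0.0162H* = 0.181, so H* = 11.2.
From dN/dt = 0: 1.14(1 - N*/285) = 0.02·11.2, giving N* = 285·(1 - 0.196) = 229.
From dH/dt = 0: 0.00666·229 - 0.297 = 0.0447P*, so P* = 1.23/0.0447 = 27.5.

N* ≈ 229, H* ≈ 11.2, P* ≈ 27.5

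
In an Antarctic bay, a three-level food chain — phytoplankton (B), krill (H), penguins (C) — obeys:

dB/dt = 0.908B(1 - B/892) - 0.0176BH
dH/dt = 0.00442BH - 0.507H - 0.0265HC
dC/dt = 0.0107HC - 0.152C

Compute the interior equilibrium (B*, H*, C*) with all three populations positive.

From dC/dt = 0: 0.0107H* = 0.152, so H* = 14.2.
From dB/dt = 0: 0.908(1 - B*/892) = 0.0176·14.2, giving B* = 892·(1 - 0.275) = 646.
From dH/dt = 0: 0.00442·646 - 0.507 = 0.0265C*, so C* = 2.35/0.0265 = 88.7.

B* ≈ 646, H* ≈ 14.2, C* ≈ 88.7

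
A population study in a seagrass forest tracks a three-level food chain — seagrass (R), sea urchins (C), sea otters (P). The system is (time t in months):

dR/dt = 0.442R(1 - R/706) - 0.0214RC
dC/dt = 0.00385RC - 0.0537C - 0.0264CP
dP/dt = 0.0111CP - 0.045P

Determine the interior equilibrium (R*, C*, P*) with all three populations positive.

R* ≈ 567, C* ≈ 4.05, P* ≈ 80.7

From dP/dt = 0: 0.0111C* = 0.045, so C* = 4.05.
From dR/dt = 0: 0.442(1 - R*/706) = 0.0214·4.05, giving R* = 706·(1 - 0.196) = 567.
From dC/dt = 0: 0.00385·567 - 0.0537 = 0.0264P*, so P* = 2.13/0.0264 = 80.7.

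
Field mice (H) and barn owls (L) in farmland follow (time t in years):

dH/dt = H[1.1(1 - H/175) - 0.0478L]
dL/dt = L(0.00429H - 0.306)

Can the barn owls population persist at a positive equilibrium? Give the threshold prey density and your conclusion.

The predator equation gives dL/dt > 0 only when H > 0.306/0.00429 = 71.3.
Without the predator, H → K = 175. Since 175 > 71.3, the predator can invade and persist.

Threshold H = 71.3; K > 71.3, so yes, the predator persists.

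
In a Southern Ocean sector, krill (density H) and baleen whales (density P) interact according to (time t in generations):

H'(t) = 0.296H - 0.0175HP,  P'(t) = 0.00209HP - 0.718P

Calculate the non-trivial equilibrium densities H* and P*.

Set dP/dt = 0 with P > 0: 0.00209H - 0.718 = 0, so H* = 0.718/0.00209 = 344.
Set dH/dt = 0 with H > 0: 0.296 - 0.0175P = 0, so P* = 0.296/0.0175 = 16.9.

H* ≈ 344, P* ≈ 16.9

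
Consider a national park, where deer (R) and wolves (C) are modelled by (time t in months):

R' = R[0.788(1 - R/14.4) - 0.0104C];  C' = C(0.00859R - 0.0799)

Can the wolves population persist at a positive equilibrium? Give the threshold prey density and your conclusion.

The predator equation gives dC/dt > 0 only when R > 0.0799/0.00859 = 9.3.
Without the predator, R → K = 14.4. Since 14.4 > 9.3, the predator can invade and persist.

Threshold R = 9.3; K > 9.3, so yes, the predator persists.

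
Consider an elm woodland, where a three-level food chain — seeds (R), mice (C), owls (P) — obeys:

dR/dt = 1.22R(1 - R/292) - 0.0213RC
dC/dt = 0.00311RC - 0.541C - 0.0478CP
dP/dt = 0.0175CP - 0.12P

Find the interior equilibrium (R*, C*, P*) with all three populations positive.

From dP/dt = 0: 0.0175C* = 0.12, so C* = 6.86.
From dR/dt = 0: 1.22(1 - R*/292) = 0.0213·6.86, giving R* = 292·(1 - 0.12) = 257.
From dC/dt = 0: 0.00311·257 - 0.541 = 0.0478P*, so P* = 0.258/0.0478 = 5.41.

R* ≈ 257, C* ≈ 6.86, P* ≈ 5.41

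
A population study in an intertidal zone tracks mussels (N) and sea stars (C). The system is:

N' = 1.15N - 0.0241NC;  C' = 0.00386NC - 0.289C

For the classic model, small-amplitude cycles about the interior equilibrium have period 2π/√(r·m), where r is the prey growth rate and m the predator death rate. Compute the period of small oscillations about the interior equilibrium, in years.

T ≈ 10.9 years

Here r = 1.15 and m = 0.289, so r·m = 0.332.
ω = √0.332 = 0.576 per year, hence T = 2π/ω ≈ 10.9 years.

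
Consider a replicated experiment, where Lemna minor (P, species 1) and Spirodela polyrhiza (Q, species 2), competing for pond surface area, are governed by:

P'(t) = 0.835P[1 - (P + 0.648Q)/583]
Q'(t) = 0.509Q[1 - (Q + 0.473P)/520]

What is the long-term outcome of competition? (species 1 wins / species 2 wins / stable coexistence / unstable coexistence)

Compare the nullcline intercepts: K1/α12 = 583/0.648 = 900 > K2 = 520; K2/α21 = 520/0.473 = 1100 > K1 = 583.
Since both inequalities hold, each species can invade when rare, so the interior equilibrium is stable.

stable coexistence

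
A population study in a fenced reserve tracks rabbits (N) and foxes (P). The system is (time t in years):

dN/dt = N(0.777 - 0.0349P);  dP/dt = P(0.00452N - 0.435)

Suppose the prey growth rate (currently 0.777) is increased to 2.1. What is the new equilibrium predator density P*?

At the interior fixed point, setting dN/dt = 0 with N > 0 fixes P* = (prey growth rate)/(NP coefficient) — independent of the other coefficients.
With the change, P* = 2.1/0.0349 = 60.2; it rises from 22.3.

P* ≈ 60.2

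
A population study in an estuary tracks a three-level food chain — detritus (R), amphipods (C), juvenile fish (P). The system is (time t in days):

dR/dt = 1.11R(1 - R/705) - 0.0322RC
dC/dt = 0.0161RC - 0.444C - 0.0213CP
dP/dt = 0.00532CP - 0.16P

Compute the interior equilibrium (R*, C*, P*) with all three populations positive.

R* ≈ 89.9, C* ≈ 30.1, P* ≈ 47.1

From dP/dt = 0: 0.00532C* = 0.16, so C* = 30.1.
From dR/dt = 0: 1.11(1 - R*/705) = 0.0322·30.1, giving R* = 705·(1 - 0.872) = 89.9.
From dC/dt = 0: 0.0161·89.9 - 0.444 = 0.0213P*, so P* = 1/0.0213 = 47.1.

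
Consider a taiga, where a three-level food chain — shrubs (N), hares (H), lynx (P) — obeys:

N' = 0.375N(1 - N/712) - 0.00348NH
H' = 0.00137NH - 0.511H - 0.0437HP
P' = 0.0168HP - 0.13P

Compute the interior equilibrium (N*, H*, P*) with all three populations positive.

N* ≈ 661, H* ≈ 7.74, P* ≈ 9.03

From dP/dt = 0: 0.0168H* = 0.13, so H* = 7.74.
From dN/dt = 0: 0.375(1 - N*/712) = 0.00348·7.74, giving N* = 712·(1 - 0.0718) = 661.
From dH/dt = 0: 0.00137·661 - 0.511 = 0.0437P*, so P* = 0.394/0.0437 = 9.03.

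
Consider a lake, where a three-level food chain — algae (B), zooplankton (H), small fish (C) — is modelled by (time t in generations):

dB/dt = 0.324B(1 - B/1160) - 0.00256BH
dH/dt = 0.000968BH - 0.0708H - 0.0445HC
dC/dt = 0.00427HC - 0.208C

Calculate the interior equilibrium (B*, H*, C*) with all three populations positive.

From dC/dt = 0: 0.00427H* = 0.208, so H* = 48.7.
From dB/dt = 0: 0.324(1 - B*/1160) = 0.00256·48.7, giving B* = 1160·(1 - 0.385) = 714.
From dH/dt = 0: 0.000968·714 - 0.0708 = 0.0445C*, so C* = 0.62/0.0445 = 13.9.

B* ≈ 714, H* ≈ 48.7, C* ≈ 13.9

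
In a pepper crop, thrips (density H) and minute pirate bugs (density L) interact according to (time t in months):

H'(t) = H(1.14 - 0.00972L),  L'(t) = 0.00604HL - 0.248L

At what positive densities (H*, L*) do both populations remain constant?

Set dL/dt = 0 with L > 0: 0.00604H - 0.248 = 0, so H* = 0.248/0.00604 = 41.1.
Set dH/dt = 0 with H > 0: 1.14 - 0.00972L = 0, so L* = 1.14/0.00972 = 117.

H* ≈ 41.1, L* ≈ 117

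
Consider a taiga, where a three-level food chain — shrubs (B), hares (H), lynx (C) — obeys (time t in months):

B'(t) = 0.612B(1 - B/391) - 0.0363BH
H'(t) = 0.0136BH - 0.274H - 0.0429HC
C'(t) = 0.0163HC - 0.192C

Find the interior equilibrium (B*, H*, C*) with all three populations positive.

B* ≈ 118, H* ≈ 11.8, C* ≈ 31

From dC/dt = 0: 0.0163H* = 0.192, so H* = 11.8.
From dB/dt = 0: 0.612(1 - B*/391) = 0.0363·11.8, giving B* = 391·(1 - 0.699) = 118.
From dH/dt = 0: 0.0136·118 - 0.274 = 0.0429C*, so C* = 1.33/0.0429 = 31.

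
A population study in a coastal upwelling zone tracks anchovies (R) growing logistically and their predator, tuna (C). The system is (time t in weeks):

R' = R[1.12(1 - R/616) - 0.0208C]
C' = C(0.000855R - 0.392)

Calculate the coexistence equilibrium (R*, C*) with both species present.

R* ≈ 458, C* ≈ 13.8

From dC/dt = 0 with C > 0: 0.000855R* = 0.392, so R* = 458.
Substitute into dR/dt = 0: 1.12(1 - 458/616) = 0.0208C*.
The bracket is 0.256, giving C* = 0.286/0.0208 = 13.8.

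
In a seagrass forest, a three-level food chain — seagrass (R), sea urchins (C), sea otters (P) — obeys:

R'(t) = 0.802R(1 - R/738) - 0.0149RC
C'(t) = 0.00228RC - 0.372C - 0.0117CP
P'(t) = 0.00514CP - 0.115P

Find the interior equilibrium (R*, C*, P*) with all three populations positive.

R* ≈ 431, C* ≈ 22.4, P* ≈ 52.2

From dP/dt = 0: 0.00514C* = 0.115, so C* = 22.4.
From dR/dt = 0: 0.802(1 - R*/738) = 0.0149·22.4, giving R* = 738·(1 - 0.416) = 431.
From dC/dt = 0: 0.00228·431 - 0.372 = 0.0117P*, so P* = 0.611/0.0117 = 52.2.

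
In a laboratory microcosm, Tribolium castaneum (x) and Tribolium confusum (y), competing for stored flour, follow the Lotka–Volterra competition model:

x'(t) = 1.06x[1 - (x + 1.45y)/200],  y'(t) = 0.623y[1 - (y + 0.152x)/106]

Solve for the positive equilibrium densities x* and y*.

Setting both brackets to zero gives the nullclines x + 1.45y = 200 and 0.152x + y = 106.
Substituting y = 106 - 0.152x into the first: x(1 - 1.45·0.152) = 200 - 1.45·106.
So x* = 46.3/0.78 = 59.4, and then y* = 106 - 0.152·59.4 = 97.

x* ≈ 59.4, y* ≈ 97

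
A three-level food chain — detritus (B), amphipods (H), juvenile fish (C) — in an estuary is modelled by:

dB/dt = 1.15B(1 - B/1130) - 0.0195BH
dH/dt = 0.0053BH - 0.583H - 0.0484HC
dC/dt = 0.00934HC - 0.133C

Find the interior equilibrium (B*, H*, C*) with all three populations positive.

B* ≈ 857, H* ≈ 14.2, C* ≈ 81.8

From dC/dt = 0: 0.00934H* = 0.133, so H* = 14.2.
From dB/dt = 0: 1.15(1 - B*/1130) = 0.0195·14.2, giving B* = 1130·(1 - 0.241) = 857.
From dH/dt = 0: 0.0053·857 - 0.583 = 0.0484C*, so C* = 3.96/0.0484 = 81.8.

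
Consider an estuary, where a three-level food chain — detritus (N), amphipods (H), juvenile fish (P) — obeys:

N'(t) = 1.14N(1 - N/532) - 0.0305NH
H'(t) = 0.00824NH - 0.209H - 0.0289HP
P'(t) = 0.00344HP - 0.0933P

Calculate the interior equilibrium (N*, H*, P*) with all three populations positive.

From dP/dt = 0: 0.00344H* = 0.0933, so H* = 27.1.
From dN/dt = 0: 1.14(1 - N*/532) = 0.0305·27.1, giving N* = 532·(1 - 0.726) = 146.
From dH/dt = 0: 0.00824·146 - 0.209 = 0.0289P*, so P* = 0.994/0.0289 = 34.4.

N* ≈ 146, H* ≈ 27.1, P* ≈ 34.4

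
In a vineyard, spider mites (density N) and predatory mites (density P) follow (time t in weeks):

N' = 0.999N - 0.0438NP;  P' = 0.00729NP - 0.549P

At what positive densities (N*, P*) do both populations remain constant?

Set dP/dt = 0 with P > 0: 0.00729N - 0.549 = 0, so N* = 0.549/0.00729 = 75.3.
Set dN/dt = 0 with N > 0: 0.999 - 0.0438P = 0, so P* = 0.999/0.0438 = 22.8.

N* ≈ 75.3, P* ≈ 22.8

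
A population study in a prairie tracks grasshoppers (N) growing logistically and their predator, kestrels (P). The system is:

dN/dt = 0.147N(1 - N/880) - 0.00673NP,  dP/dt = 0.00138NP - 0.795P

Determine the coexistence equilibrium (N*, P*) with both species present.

From dP/dt = 0 with P > 0: 0.00138N* = 0.795, so N* = 576.
Substitute into dN/dt = 0: 0.147(1 - 576/880) = 0.00673P*.
The bracket is 0.345, giving P* = 0.0508/0.00673 = 7.54.

N* ≈ 576, P* ≈ 7.54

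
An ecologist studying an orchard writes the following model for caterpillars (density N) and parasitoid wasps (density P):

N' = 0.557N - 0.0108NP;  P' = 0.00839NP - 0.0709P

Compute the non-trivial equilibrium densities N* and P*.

N* ≈ 8.45, P* ≈ 51.6

Set dP/dt = 0 with P > 0: 0.00839N - 0.0709 = 0, so N* = 0.0709/0.00839 = 8.45.
Set dN/dt = 0 with N > 0: 0.557 - 0.0108P = 0, so P* = 0.557/0.0108 = 51.6.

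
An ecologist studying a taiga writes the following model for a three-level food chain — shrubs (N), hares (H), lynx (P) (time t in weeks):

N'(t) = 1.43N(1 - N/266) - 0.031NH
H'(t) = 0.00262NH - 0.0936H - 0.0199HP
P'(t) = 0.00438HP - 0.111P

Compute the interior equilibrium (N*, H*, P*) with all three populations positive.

N* ≈ 120, H* ≈ 25.3, P* ≈ 11.1

From dP/dt = 0: 0.00438H* = 0.111, so H* = 25.3.
From dN/dt = 0: 1.43(1 - N*/266) = 0.031·25.3, giving N* = 266·(1 - 0.549) = 120.
From dH/dt = 0: 0.00262·120 - 0.0936 = 0.0199P*, so P* = 0.22/0.0199 = 11.1.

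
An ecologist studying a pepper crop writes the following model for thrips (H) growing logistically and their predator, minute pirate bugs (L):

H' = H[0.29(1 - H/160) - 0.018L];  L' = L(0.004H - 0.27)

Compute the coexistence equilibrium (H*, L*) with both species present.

From dL/dt = 0 with L > 0: 0.004H* = 0.27, so H* = 67.5.
Substitute into dH/dt = 0: 0.29(1 - 67.5/160) = 0.018L*.
The bracket is 0.578, giving L* = 0.168/0.018 = 9.31.

H* ≈ 67.5, L* ≈ 9.31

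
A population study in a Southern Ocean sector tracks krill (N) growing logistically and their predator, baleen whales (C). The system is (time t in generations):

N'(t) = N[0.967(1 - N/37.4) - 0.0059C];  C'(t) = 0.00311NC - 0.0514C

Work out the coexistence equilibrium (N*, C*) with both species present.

From dC/dt = 0 with C > 0: 0.00311N* = 0.0514, so N* = 16.5.
Substitute into dN/dt = 0: 0.967(1 - 16.5/37.4) = 0.0059C*.
The bracket is 0.558, giving C* = 0.54/0.0059 = 91.5.

N* ≈ 16.5, C* ≈ 91.5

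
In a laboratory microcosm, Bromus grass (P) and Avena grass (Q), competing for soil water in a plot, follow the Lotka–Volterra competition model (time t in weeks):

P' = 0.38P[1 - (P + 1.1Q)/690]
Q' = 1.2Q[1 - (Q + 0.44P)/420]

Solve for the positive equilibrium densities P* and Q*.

P* ≈ 442, Q* ≈ 226

Setting both brackets to zero gives the nullclines P + 1.1Q = 690 and 0.44P + Q = 420.
Substituting Q = 420 - 0.44P into the first: P(1 - 1.1·0.44) = 690 - 1.1·420.
So P* = 228/0.516 = 442, and then Q* = 420 - 0.44·442 = 226.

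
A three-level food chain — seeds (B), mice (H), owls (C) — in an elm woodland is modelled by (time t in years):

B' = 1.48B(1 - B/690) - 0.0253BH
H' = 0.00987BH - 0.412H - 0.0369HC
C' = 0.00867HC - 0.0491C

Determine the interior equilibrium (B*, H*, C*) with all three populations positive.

From dC/dt = 0: 0.00867H* = 0.0491, so H* = 5.66.
From dB/dt = 0: 1.48(1 - B*/690) = 0.0253·5.66, giving B* = 690·(1 - 0.0968) = 623.
From dH/dt = 0: 0.00987·623 - 0.412 = 0.0369C*, so C* = 5.74/0.0369 = 156.

B* ≈ 623, H* ≈ 5.66, C* ≈ 156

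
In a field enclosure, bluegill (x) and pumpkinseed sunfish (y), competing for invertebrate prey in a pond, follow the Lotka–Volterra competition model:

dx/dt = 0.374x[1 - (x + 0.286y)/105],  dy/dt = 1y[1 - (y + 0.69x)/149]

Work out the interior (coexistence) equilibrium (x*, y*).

Setting both brackets to zero gives the nullclines x + 0.286y = 105 and 0.69x + y = 149.
Substituting y = 149 - 0.69x into the first: x(1 - 0.286·0.69) = 105 - 0.286·149.
So x* = 62.4/0.803 = 77.7, and then y* = 149 - 0.69·77.7 = 95.4.

x* ≈ 77.7, y* ≈ 95.4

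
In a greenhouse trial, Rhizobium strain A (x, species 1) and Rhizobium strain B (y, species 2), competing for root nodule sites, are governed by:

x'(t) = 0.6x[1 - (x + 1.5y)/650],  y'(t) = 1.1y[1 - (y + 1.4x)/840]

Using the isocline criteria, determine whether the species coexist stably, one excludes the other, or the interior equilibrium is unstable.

unstable coexistence (outcome depends on initial conditions)

Compare the nullcline intercepts: K1/α12 = 650/1.5 = 433 < K2 = 840; K2/α21 = 840/1.4 = 600 < K1 = 650.
Since both are reversed, neither can invade when rare; the interior point is a saddle.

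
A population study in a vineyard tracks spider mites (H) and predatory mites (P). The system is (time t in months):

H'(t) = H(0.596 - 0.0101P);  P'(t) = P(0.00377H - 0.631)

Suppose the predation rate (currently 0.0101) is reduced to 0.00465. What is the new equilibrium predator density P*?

At the interior fixed point, setting dH/dt = 0 with H > 0 fixes P* = (prey growth rate)/(HP coefficient) — independent of the other coefficients.
With the change, P* = 0.596/0.00465 = 128; it rises from 59.

P* ≈ 128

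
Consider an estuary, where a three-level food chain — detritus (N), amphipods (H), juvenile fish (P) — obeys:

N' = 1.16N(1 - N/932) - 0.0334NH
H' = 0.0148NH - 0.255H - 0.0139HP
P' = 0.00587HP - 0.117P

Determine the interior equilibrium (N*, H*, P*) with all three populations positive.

N* ≈ 397, H* ≈ 19.9, P* ≈ 404

From dP/dt = 0: 0.00587H* = 0.117, so H* = 19.9.
From dN/dt = 0: 1.16(1 - N*/932) = 0.0334·19.9, giving N* = 932·(1 - 0.574) = 397.
From dH/dt = 0: 0.0148·397 - 0.255 = 0.0139P*, so P* = 5.62/0.0139 = 404.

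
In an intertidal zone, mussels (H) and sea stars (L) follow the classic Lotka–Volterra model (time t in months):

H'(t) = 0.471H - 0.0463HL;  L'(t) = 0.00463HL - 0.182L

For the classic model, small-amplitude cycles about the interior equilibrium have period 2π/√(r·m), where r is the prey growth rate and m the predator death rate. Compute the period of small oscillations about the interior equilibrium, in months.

T ≈ 21.5 months

Here r = 0.471 and m = 0.182, so r·m = 0.0857.
ω = √0.0857 = 0.293 per month, hence T = 2π/ω ≈ 21.5 months.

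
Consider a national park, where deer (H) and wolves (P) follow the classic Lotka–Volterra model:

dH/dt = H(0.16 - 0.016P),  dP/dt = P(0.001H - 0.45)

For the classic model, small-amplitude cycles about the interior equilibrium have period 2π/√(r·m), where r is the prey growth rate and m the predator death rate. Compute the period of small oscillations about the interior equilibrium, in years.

Here r = 0.16 and m = 0.45, so r·m = 0.072.
ω = √0.072 = 0.268 per year, hence T = 2π/ω ≈ 23.4 years.

T ≈ 23.4 years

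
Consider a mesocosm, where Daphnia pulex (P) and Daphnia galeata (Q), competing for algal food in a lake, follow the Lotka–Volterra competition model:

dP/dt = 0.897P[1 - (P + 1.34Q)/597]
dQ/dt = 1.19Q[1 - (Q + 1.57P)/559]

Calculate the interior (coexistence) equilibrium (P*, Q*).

Setting both brackets to zero gives the nullclines P + 1.34Q = 597 and 1.57P + Q = 559.
Substituting Q = 559 - 1.57P into the first: P(1 - 1.34·1.57) = 597 - 1.34·559.
So P* = -152/-1.1 = 138, and then Q* = 559 - 1.57·138 = 343.

P* ≈ 138, Q* ≈ 343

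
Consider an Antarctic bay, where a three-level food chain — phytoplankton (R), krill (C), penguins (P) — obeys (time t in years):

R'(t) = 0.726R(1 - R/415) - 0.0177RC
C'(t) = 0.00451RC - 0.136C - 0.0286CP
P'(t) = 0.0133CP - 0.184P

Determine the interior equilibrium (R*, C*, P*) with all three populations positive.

R* ≈ 275, C* ≈ 13.8, P* ≈ 38.6

From dP/dt = 0: 0.0133C* = 0.184, so C* = 13.8.
From dR/dt = 0: 0.726(1 - R*/415) = 0.0177·13.8, giving R* = 415·(1 - 0.337) = 275.
From dC/dt = 0: 0.00451·275 - 0.136 = 0.0286P*, so P* = 1.1/0.0286 = 38.6.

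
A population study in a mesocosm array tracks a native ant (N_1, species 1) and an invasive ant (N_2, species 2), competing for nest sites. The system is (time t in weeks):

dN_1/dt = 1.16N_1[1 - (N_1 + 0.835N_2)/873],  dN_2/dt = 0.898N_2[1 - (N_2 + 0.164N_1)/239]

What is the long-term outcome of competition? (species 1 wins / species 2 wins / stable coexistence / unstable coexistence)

stable coexistence

Compare the nullcline intercepts: K1/α12 = 873/0.835 = 1050 > K2 = 239; K2/α21 = 239/0.164 = 1460 > K1 = 873.
Since both inequalities hold, each species can invade when rare, so the interior equilibrium is stable.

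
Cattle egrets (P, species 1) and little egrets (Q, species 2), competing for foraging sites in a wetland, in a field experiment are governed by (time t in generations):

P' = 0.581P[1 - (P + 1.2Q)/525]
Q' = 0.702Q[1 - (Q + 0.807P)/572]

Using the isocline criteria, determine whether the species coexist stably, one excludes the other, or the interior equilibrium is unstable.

species 2 excludes species 1

Compare the nullcline intercepts: K1/α12 = 525/1.2 = 438 < K2 = 572; K2/α21 = 572/0.807 = 709 > K1 = 525.
Since the inequalities point opposite ways, species 2 can invade but species 1 cannot.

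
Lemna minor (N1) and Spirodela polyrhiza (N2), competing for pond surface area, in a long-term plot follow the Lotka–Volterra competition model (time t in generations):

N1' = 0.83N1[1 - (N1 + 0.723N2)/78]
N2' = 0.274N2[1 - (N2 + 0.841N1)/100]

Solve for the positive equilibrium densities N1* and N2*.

N1* ≈ 14.5, N2* ≈ 87.8

Setting both brackets to zero gives the nullclines N1 + 0.723N2 = 78 and 0.841N1 + N2 = 100.
Substituting N2 = 100 - 0.841N1 into the first: N1(1 - 0.723·0.841) = 78 - 0.723·100.
So N1* = 5.7/0.392 = 14.5, and then N2* = 100 - 0.841·14.5 = 87.8.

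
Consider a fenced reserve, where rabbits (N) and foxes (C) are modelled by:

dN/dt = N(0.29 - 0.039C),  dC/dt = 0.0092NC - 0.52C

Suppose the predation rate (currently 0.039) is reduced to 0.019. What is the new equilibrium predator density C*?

C* ≈ 15.3

At the interior fixed point, setting dN/dt = 0 with N > 0 fixes C* = (prey growth rate)/(NC coefficient) — independent of the other coefficients.
With the change, C* = 0.29/0.019 = 15.3; it rises from 7.44.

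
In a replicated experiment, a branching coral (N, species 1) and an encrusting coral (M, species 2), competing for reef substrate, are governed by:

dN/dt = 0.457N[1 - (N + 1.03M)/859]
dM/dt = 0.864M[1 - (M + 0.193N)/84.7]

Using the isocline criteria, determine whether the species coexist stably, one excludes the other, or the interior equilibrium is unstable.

species 1 excludes species 2

Compare the nullcline intercepts: K1/α12 = 859/1.03 = 834 > K2 = 84.7; K2/α21 = 84.7/0.193 = 439 < K1 = 859.
Since the inequalities point opposite ways, species 1 can invade but species 2 cannot.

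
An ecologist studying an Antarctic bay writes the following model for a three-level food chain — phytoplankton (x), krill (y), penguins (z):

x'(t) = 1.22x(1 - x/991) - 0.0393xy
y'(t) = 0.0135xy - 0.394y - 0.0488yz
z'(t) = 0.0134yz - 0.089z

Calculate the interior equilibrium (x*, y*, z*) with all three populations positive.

x* ≈ 779, y* ≈ 6.64, z* ≈ 207

From dz/dt = 0: 0.0134y* = 0.089, so y* = 6.64.
From dx/dt = 0: 1.22(1 - x*/991) = 0.0393·6.64, giving x* = 991·(1 - 0.214) = 779.
From dy/dt = 0: 0.0135·779 - 0.394 = 0.0488z*, so z* = 10.1/0.0488 = 207.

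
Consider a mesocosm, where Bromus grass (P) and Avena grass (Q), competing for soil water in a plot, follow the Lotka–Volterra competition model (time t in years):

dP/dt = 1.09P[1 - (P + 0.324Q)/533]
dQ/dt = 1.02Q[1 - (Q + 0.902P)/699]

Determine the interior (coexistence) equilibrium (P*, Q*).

P* ≈ 433, Q* ≈ 308

Setting both brackets to zero gives the nullclines P + 0.324Q = 533 and 0.902P + Q = 699.
Substituting Q = 699 - 0.902P into the first: P(1 - 0.324·0.902) = 533 - 0.324·699.
So P* = 307/0.708 = 433, and then Q* = 699 - 0.902·433 = 308.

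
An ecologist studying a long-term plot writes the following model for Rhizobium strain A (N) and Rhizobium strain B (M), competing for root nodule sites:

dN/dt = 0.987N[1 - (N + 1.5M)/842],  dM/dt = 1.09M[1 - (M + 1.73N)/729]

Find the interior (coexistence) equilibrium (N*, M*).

N* ≈ 158, M* ≈ 456

Setting both brackets to zero gives the nullclines N + 1.5M = 842 and 1.73N + M = 729.
Substituting M = 729 - 1.73N into the first: N(1 - 1.5·1.73) = 842 - 1.5·729.
So N* = -252/-1.59 = 158, and then M* = 729 - 1.73·158 = 456.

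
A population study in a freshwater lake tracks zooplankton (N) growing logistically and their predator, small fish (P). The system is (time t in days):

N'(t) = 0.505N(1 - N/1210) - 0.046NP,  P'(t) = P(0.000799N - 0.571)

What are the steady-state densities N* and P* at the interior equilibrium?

From dP/dt = 0 with P > 0: 0.000799N* = 0.571, so N* = 715.
Substitute into dN/dt = 0: 0.505(1 - 715/1210) = 0.046P*.
The bracket is 0.409, giving P* = 0.207/0.046 = 4.49.

N* ≈ 715, P* ≈ 4.49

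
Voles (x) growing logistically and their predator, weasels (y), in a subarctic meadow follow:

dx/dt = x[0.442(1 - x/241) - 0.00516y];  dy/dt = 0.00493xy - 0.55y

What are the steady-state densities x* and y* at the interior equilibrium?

x* ≈ 112, y* ≈ 46

From dy/dt = 0 with y > 0: 0.00493x* = 0.55, so x* = 112.
Substitute into dx/dt = 0: 0.442(1 - 112/241) = 0.00516y*.
The bracket is 0.537, giving y* = 0.237/0.00516 = 46.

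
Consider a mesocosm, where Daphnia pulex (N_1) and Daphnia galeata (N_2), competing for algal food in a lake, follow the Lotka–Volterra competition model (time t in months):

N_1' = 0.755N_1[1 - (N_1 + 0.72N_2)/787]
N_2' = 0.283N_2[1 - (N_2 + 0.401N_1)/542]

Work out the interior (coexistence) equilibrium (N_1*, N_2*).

Setting both brackets to zero gives the nullclines N_1 + 0.72N_2 = 787 and 0.401N_1 + N_2 = 542.
Substituting N_2 = 542 - 0.401N_1 into the first: N_1(1 - 0.72·0.401) = 787 - 0.72·542.
So N_1* = 397/0.711 = 558, and then N_2* = 542 - 0.401·558 = 318.

N_1* ≈ 558, N_2* ≈ 318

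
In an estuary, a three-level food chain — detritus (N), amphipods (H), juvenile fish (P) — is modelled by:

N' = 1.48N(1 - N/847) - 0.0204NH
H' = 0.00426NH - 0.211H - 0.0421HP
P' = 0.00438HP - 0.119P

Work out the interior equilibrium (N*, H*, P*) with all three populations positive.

From dP/dt = 0: 0.00438H* = 0.119, so H* = 27.2.
From dN/dt = 0: 1.48(1 - N*/847) = 0.0204·27.2, giving N* = 847·(1 - 0.374) = 530.
From dH/dt = 0: 0.00426·530 - 0.211 = 0.0421P*, so P* = 2.05/0.0421 = 48.6.

N* ≈ 530, H* ≈ 27.2, P* ≈ 48.6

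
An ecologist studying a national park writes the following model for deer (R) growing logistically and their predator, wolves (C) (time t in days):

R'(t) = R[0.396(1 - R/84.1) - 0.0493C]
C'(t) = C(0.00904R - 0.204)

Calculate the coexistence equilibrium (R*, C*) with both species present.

R* ≈ 22.6, C* ≈ 5.88

From dC/dt = 0 with C > 0: 0.00904R* = 0.204, so R* = 22.6.
Substitute into dR/dt = 0: 0.396(1 - 22.6/84.1) = 0.0493C*.
The bracket is 0.732, giving C* = 0.29/0.0493 = 5.88.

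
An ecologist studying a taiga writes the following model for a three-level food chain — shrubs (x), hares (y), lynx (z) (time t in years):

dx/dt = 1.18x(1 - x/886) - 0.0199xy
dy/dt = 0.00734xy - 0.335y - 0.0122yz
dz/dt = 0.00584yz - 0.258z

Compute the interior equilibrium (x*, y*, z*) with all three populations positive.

x* ≈ 226, y* ≈ 44.2, z* ≈ 108

From dz/dt = 0: 0.00584y* = 0.258, so y* = 44.2.
From dx/dt = 0: 1.18(1 - x*/886) = 0.0199·44.2, giving x* = 886·(1 - 0.745) = 226.
From dy/dt = 0: 0.00734·226 - 0.335 = 0.0122z*, so z* = 1.32/0.0122 = 108.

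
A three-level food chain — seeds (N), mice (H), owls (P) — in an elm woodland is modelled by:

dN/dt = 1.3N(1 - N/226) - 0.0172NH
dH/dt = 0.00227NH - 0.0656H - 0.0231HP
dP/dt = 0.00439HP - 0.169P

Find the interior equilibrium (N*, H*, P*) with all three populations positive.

From dP/dt = 0: 0.00439H* = 0.169, so H* = 38.5.
From dN/dt = 0: 1.3(1 - N*/226) = 0.0172·38.5, giving N* = 226·(1 - 0.509) = 111.
From dH/dt = 0: 0.00227·111 - 0.0656 = 0.0231P*, so P* = 0.186/0.0231 = 8.06.

N* ≈ 111, H* ≈ 38.5, P* ≈ 8.06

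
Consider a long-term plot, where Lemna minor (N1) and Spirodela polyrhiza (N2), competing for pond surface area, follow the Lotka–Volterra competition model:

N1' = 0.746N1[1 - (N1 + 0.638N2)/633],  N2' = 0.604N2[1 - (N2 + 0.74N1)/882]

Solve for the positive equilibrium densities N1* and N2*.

Setting both brackets to zero gives the nullclines N1 + 0.638N2 = 633 and 0.74N1 + N2 = 882.
Substituting N2 = 882 - 0.74N1 into the first: N1(1 - 0.638·0.74) = 633 - 0.638·882.
So N1* = 70.3/0.528 = 133, and then N2* = 882 - 0.74·133 = 783.

N1* ≈ 133, N2* ≈ 783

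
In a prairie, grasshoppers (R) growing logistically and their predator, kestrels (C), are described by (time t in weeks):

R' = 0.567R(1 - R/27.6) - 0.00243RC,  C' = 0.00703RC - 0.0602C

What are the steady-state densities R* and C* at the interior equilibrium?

From dC/dt = 0 with C > 0: 0.00703R* = 0.0602, so R* = 8.56.
Substitute into dR/dt = 0: 0.567(1 - 8.56/27.6) = 0.00243C*.
The bracket is 0.69, giving C* = 0.391/0.00243 = 161.

R* ≈ 8.56, C* ≈ 161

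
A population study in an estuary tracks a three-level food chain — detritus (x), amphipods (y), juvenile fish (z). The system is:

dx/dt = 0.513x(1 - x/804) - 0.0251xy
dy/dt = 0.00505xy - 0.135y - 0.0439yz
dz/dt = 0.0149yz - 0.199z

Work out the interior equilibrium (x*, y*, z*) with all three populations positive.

From dz/dt = 0: 0.0149y* = 0.199, so y* = 13.4.
From dx/dt = 0: 0.513(1 - x*/804) = 0.0251·13.4, giving x* = 804·(1 - 0.653) = 279.
From dy/dt = 0: 0.00505·279 - 0.135 = 0.0439z*, so z* = 1.27/0.0439 = 29.

x* ≈ 279, y* ≈ 13.4, z* ≈ 29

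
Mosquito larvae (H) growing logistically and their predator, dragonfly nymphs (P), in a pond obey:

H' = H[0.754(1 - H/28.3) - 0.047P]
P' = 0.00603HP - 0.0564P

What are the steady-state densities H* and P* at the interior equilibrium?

From dP/dt = 0 with P > 0: 0.00603H* = 0.0564, so H* = 9.35.
Substitute into dH/dt = 0: 0.754(1 - 9.35/28.3) = 0.047P*.
The bracket is 0.669, giving P* = 0.505/0.047 = 10.7.

H* ≈ 9.35, P* ≈ 10.7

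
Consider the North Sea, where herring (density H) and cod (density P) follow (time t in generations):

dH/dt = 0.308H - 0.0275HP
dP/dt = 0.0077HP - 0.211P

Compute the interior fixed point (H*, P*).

H* ≈ 27.4, P* ≈ 11.2

Set dP/dt = 0 with P > 0: 0.0077H - 0.211 = 0, so H* = 0.211/0.0077 = 27.4.
Set dH/dt = 0 with H > 0: 0.308 - 0.0275P = 0, so P* = 0.308/0.0275 = 11.2.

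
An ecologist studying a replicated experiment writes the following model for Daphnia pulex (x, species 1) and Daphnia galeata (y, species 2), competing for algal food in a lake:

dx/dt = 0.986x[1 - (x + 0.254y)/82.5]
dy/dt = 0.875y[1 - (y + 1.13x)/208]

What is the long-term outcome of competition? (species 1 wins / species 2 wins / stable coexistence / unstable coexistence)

Compare the nullcline intercepts: K1/α12 = 82.5/0.254 = 325 > K2 = 208; K2/α21 = 208/1.13 = 184 > K1 = 82.5.
Since both inequalities hold, each species can invade when rare, so the interior equilibrium is stable.

stable coexistence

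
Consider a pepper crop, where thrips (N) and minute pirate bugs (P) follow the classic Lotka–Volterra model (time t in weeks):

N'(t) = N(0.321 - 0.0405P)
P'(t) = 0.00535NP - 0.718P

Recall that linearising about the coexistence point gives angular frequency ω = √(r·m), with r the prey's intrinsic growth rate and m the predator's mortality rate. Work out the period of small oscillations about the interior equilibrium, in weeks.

Here r = 0.321 and m = 0.718, so r·m = 0.23.
ω = √0.23 = 0.48 per week, hence T = 2π/ω ≈ 13.1 weeks.

T ≈ 13.1 weeks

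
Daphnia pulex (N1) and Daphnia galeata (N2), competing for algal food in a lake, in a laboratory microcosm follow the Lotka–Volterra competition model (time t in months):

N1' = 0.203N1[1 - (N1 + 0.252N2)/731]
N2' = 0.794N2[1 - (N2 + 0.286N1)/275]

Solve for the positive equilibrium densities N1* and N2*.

Setting both brackets to zero gives the nullclines N1 + 0.252N2 = 731 and 0.286N1 + N2 = 275.
Substituting N2 = 275 - 0.286N1 into the first: N1(1 - 0.252·0.286) = 731 - 0.252·275.
So N1* = 662/0.928 = 713, and then N2* = 275 - 0.286·713 = 71.1.

N1* ≈ 713, N2* ≈ 71.1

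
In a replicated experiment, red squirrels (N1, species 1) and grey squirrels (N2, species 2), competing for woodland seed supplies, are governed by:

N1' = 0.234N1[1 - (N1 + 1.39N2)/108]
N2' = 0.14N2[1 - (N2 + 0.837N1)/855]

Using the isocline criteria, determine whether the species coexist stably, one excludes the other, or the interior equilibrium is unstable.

species 2 excludes species 1

Compare the nullcline intercepts: K1/α12 = 108/1.39 = 77.7 < K2 = 855; K2/α21 = 855/0.837 = 1020 > K1 = 108.
Since the inequalities point opposite ways, species 2 can invade but species 1 cannot.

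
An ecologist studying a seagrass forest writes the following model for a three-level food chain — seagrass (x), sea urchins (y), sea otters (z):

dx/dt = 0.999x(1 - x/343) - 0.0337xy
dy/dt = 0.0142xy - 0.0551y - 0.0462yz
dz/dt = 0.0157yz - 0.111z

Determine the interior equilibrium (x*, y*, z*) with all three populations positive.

From dz/dt = 0: 0.0157y* = 0.111, so y* = 7.07.
From dx/dt = 0: 0.999(1 - x*/343) = 0.0337·7.07, giving x* = 343·(1 - 0.238) = 261.
From dy/dt = 0: 0.0142·261 - 0.0551 = 0.0462z*, so z* = 3.65/0.0462 = 79.1.

x* ≈ 261, y* ≈ 7.07, z* ≈ 79.1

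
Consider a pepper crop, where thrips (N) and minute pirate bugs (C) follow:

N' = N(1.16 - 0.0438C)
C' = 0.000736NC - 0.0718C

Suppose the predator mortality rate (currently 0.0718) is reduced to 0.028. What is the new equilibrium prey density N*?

At the interior fixed point, setting dC/dt = 0 with C > 0 fixes N* = (predator death rate)/(NC coefficient) — independent of the other coefficients.
With the change, N* = 0.028/0.000736 = 38; it falls from 97.6.

N* ≈ 38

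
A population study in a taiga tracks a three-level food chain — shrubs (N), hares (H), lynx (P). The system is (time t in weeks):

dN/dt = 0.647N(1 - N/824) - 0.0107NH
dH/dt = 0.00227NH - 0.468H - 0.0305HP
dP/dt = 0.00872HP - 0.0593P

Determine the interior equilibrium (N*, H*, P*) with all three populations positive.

From dP/dt = 0: 0.00872H* = 0.0593, so H* = 6.8.
From dN/dt = 0: 0.647(1 - N*/824) = 0.0107·6.8, giving N* = 824·(1 - 0.112) = 731.
From dH/dt = 0: 0.00227·731 - 0.468 = 0.0305P*, so P* = 1.19/0.0305 = 39.1.

N* ≈ 731, H* ≈ 6.8, P* ≈ 39.1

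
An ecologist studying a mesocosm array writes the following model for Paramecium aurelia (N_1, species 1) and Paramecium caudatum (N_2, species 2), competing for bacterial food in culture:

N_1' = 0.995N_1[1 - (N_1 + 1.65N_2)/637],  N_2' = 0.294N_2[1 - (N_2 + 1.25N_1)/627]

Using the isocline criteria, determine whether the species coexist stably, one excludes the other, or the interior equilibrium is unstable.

unstable coexistence (outcome depends on initial conditions)

Compare the nullcline intercepts: K1/α12 = 637/1.65 = 386 < K2 = 627; K2/α21 = 627/1.25 = 502 < K1 = 637.
Since both are reversed, neither can invade when rare; the interior point is a saddle.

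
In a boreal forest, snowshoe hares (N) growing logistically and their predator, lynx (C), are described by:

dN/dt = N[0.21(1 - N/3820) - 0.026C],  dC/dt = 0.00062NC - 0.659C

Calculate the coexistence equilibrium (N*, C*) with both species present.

From dC/dt = 0 with C > 0: 0.00062N* = 0.659, so N* = 1060.
Substitute into dN/dt = 0: 0.21(1 - 1060/3820) = 0.026C*.
The bracket is 0.722, giving C* = 0.152/0.026 = 5.83.

N* ≈ 1060, C* ≈ 5.83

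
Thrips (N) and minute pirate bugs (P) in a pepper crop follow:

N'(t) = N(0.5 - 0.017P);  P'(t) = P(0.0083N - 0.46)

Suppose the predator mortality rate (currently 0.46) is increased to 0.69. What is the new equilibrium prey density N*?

N* ≈ 83.1

At the interior fixed point, setting dP/dt = 0 with P > 0 fixes N* = (predator death rate)/(NP coefficient) — independent of the other coefficients.
With the change, N* = 0.69/0.0083 = 83.1; it rises from 55.4.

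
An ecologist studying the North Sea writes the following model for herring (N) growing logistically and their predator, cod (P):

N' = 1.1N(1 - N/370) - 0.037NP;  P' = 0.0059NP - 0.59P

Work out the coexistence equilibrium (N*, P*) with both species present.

N* ≈ 100, P* ≈ 21.7

From dP/dt = 0 with P > 0: 0.0059N* = 0.59, so N* = 100.
Substitute into dN/dt = 0: 1.1(1 - 100/370) = 0.037P*.
The bracket is 0.73, giving P* = 0.803/0.037 = 21.7.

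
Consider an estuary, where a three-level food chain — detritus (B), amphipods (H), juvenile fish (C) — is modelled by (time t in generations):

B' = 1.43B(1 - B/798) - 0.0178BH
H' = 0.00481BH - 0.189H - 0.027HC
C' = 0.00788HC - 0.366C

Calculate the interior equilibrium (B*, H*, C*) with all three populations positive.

From dC/dt = 0: 0.00788H* = 0.366, so H* = 46.4.
From dB/dt = 0: 1.43(1 - B*/798) = 0.0178·46.4, giving B* = 798·(1 - 0.578) = 337.
From dH/dt = 0: 0.00481·337 - 0.189 = 0.027C*, so C* = 1.43/0.027 = 53.

B* ≈ 337, H* ≈ 46.4, C* ≈ 53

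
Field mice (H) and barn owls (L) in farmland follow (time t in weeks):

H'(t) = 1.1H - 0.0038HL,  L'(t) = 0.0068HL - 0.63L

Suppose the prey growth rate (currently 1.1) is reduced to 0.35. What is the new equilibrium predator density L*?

At the interior fixed point, setting dH/dt = 0 with H > 0 fixes L* = (prey growth rate)/(HL coefficient) — independent of the other coefficients.
With the change, L* = 0.35/0.0038 = 92.1; it falls from 289.

L* ≈ 92.1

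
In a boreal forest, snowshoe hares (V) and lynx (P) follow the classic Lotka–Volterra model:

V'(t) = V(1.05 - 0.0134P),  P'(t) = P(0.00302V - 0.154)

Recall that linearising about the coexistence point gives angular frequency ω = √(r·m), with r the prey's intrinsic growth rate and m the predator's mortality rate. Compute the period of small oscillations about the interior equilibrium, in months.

Here r = 1.05 and m = 0.154, so r·m = 0.162.
ω = √0.162 = 0.402 per month, hence T = 2π/ω ≈ 15.6 months.

T ≈ 15.6 months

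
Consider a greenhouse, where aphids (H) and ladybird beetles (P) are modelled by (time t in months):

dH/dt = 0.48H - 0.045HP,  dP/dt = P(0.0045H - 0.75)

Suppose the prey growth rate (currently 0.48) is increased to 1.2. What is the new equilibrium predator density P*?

At the interior fixed point, setting dH/dt = 0 with H > 0 fixes P* = (prey growth rate)/(HP coefficient) — independent of the other coefficients.
With the change, P* = 1.2/0.045 = 26.7; it rises from 10.7.

P* ≈ 26.7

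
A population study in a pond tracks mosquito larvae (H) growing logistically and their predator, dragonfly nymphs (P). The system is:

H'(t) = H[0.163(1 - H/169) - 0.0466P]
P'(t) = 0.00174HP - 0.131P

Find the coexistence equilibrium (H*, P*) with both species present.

From dP/dt = 0 with P > 0: 0.00174H* = 0.131, so H* = 75.3.
Substitute into dH/dt = 0: 0.163(1 - 75.3/169) = 0.0466P*.
The bracket is 0.555, giving P* = 0.0904/0.0466 = 1.94.

H* ≈ 75.3, P* ≈ 1.94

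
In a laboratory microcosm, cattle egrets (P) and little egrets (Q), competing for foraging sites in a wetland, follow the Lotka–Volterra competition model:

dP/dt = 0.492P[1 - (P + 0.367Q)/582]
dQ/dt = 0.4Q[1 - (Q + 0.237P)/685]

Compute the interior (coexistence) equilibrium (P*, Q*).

Setting both brackets to zero gives the nullclines P + 0.367Q = 582 and 0.237P + Q = 685.
Substituting Q = 685 - 0.237P into the first: P(1 - 0.367·0.237) = 582 - 0.367·685.
So P* = 331/0.913 = 362, and then Q* = 685 - 0.237·362 = 599.

P* ≈ 362, Q* ≈ 599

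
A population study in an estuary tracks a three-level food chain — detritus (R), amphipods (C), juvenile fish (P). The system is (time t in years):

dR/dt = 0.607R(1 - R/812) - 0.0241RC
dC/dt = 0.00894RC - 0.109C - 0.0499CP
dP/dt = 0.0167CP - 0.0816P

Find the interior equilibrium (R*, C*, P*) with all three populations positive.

From dP/dt = 0: 0.0167C* = 0.0816, so C* = 4.89.
From dR/dt = 0: 0.607(1 - R*/812) = 0.0241·4.89, giving R* = 812·(1 - 0.194) = 654.
From dC/dt = 0: 0.00894·654 - 0.109 = 0.0499P*, so P* = 5.74/0.0499 = 115.

R* ≈ 654, C* ≈ 4.89, P* ≈ 115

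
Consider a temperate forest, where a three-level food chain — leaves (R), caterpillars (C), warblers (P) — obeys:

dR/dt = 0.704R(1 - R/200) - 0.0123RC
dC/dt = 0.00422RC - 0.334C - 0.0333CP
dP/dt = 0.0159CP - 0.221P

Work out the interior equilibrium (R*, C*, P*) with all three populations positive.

R* ≈ 151, C* ≈ 13.9, P* ≈ 9.16

From dP/dt = 0: 0.0159C* = 0.221, so C* = 13.9.
From dR/dt = 0: 0.704(1 - R*/200) = 0.0123·13.9, giving R* = 200·(1 - 0.243) = 151.
From dC/dt = 0: 0.00422·151 - 0.334 = 0.0333P*, so P* = 0.305/0.0333 = 9.16.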